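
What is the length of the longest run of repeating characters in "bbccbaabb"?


Input: "bbccbaabb"
Scanning for longest run:
  Position 1 ('b'): continues run of 'b', length=2
  Position 2 ('c'): new char, reset run to 1
  Position 3 ('c'): continues run of 'c', length=2
  Position 4 ('b'): new char, reset run to 1
  Position 5 ('a'): new char, reset run to 1
  Position 6 ('a'): continues run of 'a', length=2
  Position 7 ('b'): new char, reset run to 1
  Position 8 ('b'): continues run of 'b', length=2
Longest run: 'b' with length 2

2


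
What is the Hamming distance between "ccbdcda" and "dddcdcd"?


Comparing "ccbdcda" and "dddcdcd" position by position:
  Position 0: 'c' vs 'd' => differ
  Position 1: 'c' vs 'd' => differ
  Position 2: 'b' vs 'd' => differ
  Position 3: 'd' vs 'c' => differ
  Position 4: 'c' vs 'd' => differ
  Position 5: 'd' vs 'c' => differ
  Position 6: 'a' vs 'd' => differ
Total differences (Hamming distance): 7

7


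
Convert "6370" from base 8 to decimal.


Input: "6370" in base 8
Positional expansion:
  Digit '6' (value 6) x 8^3 = 3072
  Digit '3' (value 3) x 8^2 = 192
  Digit '7' (value 7) x 8^1 = 56
  Digit '0' (value 0) x 8^0 = 0
Sum = 3320

3320


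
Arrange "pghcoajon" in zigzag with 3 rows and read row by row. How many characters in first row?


Zigzag "pghcoajon" into 3 rows:
Placing characters:
  'p' => row 0
  'g' => row 1
  'h' => row 2
  'c' => row 1
  'o' => row 0
  'a' => row 1
  'j' => row 2
  'o' => row 1
  'n' => row 0
Rows:
  Row 0: "pon"
  Row 1: "gcao"
  Row 2: "hj"
First row length: 3

3


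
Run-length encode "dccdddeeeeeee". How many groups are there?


Input: dccdddeeeeeee
Scanning for consecutive runs:
  Group 1: 'd' x 1 (positions 0-0)
  Group 2: 'c' x 2 (positions 1-2)
  Group 3: 'd' x 3 (positions 3-5)
  Group 4: 'e' x 7 (positions 6-12)
Total groups: 4

4


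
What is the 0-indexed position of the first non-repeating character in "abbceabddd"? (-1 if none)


Input: abbceabddd
Character frequencies:
  'a': 2
  'b': 3
  'c': 1
  'd': 3
  'e': 1
Scanning left to right for freq == 1:
  Position 0 ('a'): freq=2, skip
  Position 1 ('b'): freq=3, skip
  Position 2 ('b'): freq=3, skip
  Position 3 ('c'): unique! => answer = 3

3


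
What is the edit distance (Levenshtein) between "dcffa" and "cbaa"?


Computing edit distance: "dcffa" -> "cbaa"
DP table:
           c    b    a    a
      0    1    2    3    4
  d   1    1    2    3    4
  c   2    1    2    3    4
  f   3    2    2    3    4
  f   4    3    3    3    4
  a   5    4    4    3    3
Edit distance = dp[5][4] = 3

3


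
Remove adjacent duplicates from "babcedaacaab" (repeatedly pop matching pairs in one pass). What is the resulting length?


Input: babcedaacaab
Stack-based adjacent duplicate removal:
  Read 'b': push. Stack: b
  Read 'a': push. Stack: ba
  Read 'b': push. Stack: bab
  Read 'c': push. Stack: babc
  Read 'e': push. Stack: babce
  Read 'd': push. Stack: babced
  Read 'a': push. Stack: babceda
  Read 'a': matches stack top 'a' => pop. Stack: babced
  Read 'c': push. Stack: babcedc
  Read 'a': push. Stack: babcedca
  Read 'a': matches stack top 'a' => pop. Stack: babcedc
  Read 'b': push. Stack: babcedcb
Final stack: "babcedcb" (length 8)

8


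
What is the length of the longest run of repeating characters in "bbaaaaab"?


Input: "bbaaaaab"
Scanning for longest run:
  Position 1 ('b'): continues run of 'b', length=2
  Position 2 ('a'): new char, reset run to 1
  Position 3 ('a'): continues run of 'a', length=2
  Position 4 ('a'): continues run of 'a', length=3
  Position 5 ('a'): continues run of 'a', length=4
  Position 6 ('a'): continues run of 'a', length=5
  Position 7 ('b'): new char, reset run to 1
Longest run: 'a' with length 5

5


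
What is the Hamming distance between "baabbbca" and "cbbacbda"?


Comparing "baabbbca" and "cbbacbda" position by position:
  Position 0: 'b' vs 'c' => differ
  Position 1: 'a' vs 'b' => differ
  Position 2: 'a' vs 'b' => differ
  Position 3: 'b' vs 'a' => differ
  Position 4: 'b' vs 'c' => differ
  Position 5: 'b' vs 'b' => same
  Position 6: 'c' vs 'd' => differ
  Position 7: 'a' vs 'a' => same
Total differences (Hamming distance): 6

6


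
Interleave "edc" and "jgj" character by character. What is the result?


Interleaving "edc" and "jgj":
  Position 0: 'e' from first, 'j' from second => "ej"
  Position 1: 'd' from first, 'g' from second => "dg"
  Position 2: 'c' from first, 'j' from second => "cj"
Result: ejdgcj

ejdgcj


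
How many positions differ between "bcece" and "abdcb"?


Comparing "bcece" and "abdcb" position by position:
  Position 0: 'b' vs 'a' => DIFFER
  Position 1: 'c' vs 'b' => DIFFER
  Position 2: 'e' vs 'd' => DIFFER
  Position 3: 'c' vs 'c' => same
  Position 4: 'e' vs 'b' => DIFFER
Positions that differ: 4

4


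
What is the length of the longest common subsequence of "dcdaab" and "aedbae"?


LCS of "dcdaab" and "aedbae"
DP table:
           a    e    d    b    a    e
      0    0    0    0    0    0    0
  d   0    0    0    1    1    1    1
  c   0    0    0    1    1    1    1
  d   0    0    0    1    1    1    1
  a   0    1    1    1    1    2    2
  a   0    1    1    1    1    2    2
  b   0    1    1    1    2    2    2
LCS length = dp[6][6] = 2

2


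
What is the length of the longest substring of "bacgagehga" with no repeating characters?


Input: "bacgagehga"
Sliding window (track last position of each char):
  Position 0 ('b'): window [0,0] length 1 -- new best
  Position 1 ('a'): window [0,1] length 2 -- new best
  Position 2 ('c'): window [0,2] length 3 -- new best
  Position 3 ('g'): window [0,3] length 4 -- new best
  Position 4 ('a'): repeat (last at 1), move window start to 2
  Position 4 ('a'): window [2,4] length 3
  Position 5 ('g'): repeat (last at 3), move window start to 4
  Position 5 ('g'): window [4,5] length 2
  Position 6 ('e'): window [4,6] length 3
  Position 7 ('h'): window [4,7] length 4
  Position 8 ('g'): repeat (last at 5), move window start to 6
  Position 8 ('g'): window [6,8] length 3
  Position 9 ('a'): window [6,9] length 4
Longest substring with no repeats: "bacg" with length 4

4


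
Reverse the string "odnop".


Input: odnop
Reading characters right to left:
  Position 4: 'p'
  Position 3: 'o'
  Position 2: 'n'
  Position 1: 'd'
  Position 0: 'o'
Reversed: pondo

pondo


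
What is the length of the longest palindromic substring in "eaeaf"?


Input: "eaeaf"
Checking substrings for palindromes:
  [0:3] "eae" (len 3) => palindrome
  [1:4] "aea" (len 3) => palindrome
Longest palindromic substring: "eae" with length 3

3


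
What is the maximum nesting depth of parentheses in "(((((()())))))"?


Input: "(((((()())))))"
Tracking depth:
  Position 0 '(': depth becomes 1
  Position 1 '(': depth becomes 2
  Position 2 '(': depth becomes 3
  Position 3 '(': depth becomes 4
  Position 4 '(': depth becomes 5
  Position 5 '(': depth becomes 6
  Position 6 ')': depth becomes 5
  Position 7 '(': depth becomes 6
  Position 8 ')': depth becomes 5
  Position 9 ')': depth becomes 4
  Position 10 ')': depth becomes 3
  Position 11 ')': depth becomes 2
  Position 12 ')': depth becomes 1
  Position 13 ')': depth becomes 0
Maximum depth reached: 6

6


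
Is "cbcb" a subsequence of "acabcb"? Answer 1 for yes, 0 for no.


Check if "cbcb" is a subsequence of "acabcb"
Greedy scan:
  Position 0 ('a'): no match needed
  Position 1 ('c'): matches sub[0] = 'c'
  Position 2 ('a'): no match needed
  Position 3 ('b'): matches sub[1] = 'b'
  Position 4 ('c'): matches sub[2] = 'c'
  Position 5 ('b'): matches sub[3] = 'b'
All 4 characters matched => is a subsequence

1


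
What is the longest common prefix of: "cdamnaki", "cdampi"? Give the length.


Words: cdamnaki, cdampi
  Position 0: all 'c' => match
  Position 1: all 'd' => match
  Position 2: all 'a' => match
  Position 3: all 'm' => match
  Position 4: ('n', 'p') => mismatch, stop
LCP = "cdam" (length 4)

4


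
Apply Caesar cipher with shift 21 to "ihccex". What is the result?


Caesar cipher: shift "ihccex" by 21
  'i' (pos 8) + 21 = pos 3 = 'd'
  'h' (pos 7) + 21 = pos 2 = 'c'
  'c' (pos 2) + 21 = pos 23 = 'x'
  'c' (pos 2) + 21 = pos 23 = 'x'
  'e' (pos 4) + 21 = pos 25 = 'z'
  'x' (pos 23) + 21 = pos 18 = 's'
Result: dcxxzs

dcxxzs


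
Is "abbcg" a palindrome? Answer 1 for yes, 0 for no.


Input: abbcg
Reversed: gcbba
  Compare pos 0 ('a') with pos 4 ('g'): MISMATCH
  Compare pos 1 ('b') with pos 3 ('c'): MISMATCH
Result: not a palindrome

0


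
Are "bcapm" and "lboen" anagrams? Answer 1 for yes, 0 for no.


Strings: "bcapm", "lboen"
Sorted first:  abcmp
Sorted second: belno
Differ at position 0: 'a' vs 'b' => not anagrams

0


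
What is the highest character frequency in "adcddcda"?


Input: adcddcda
Character counts:
  'a': 2
  'c': 2
  'd': 4
Maximum frequency: 4

4


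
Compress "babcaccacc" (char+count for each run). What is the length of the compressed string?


Input: babcaccacc
Runs:
  'b' x 1 => "b1"
  'a' x 1 => "a1"
  'b' x 1 => "b1"
  'c' x 1 => "c1"
  'a' x 1 => "a1"
  'c' x 2 => "c2"
  'a' x 1 => "a1"
  'c' x 2 => "c2"
Compressed: "b1a1b1c1a1c2a1c2"
Compressed length: 16

16


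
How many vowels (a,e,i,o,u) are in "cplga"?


Input: cplga
Checking each character:
  'c' at position 0: consonant
  'p' at position 1: consonant
  'l' at position 2: consonant
  'g' at position 3: consonant
  'a' at position 4: vowel (running total: 1)
Total vowels: 1

1


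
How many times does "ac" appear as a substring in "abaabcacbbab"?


Searching for "ac" in "abaabcacbbab"
Scanning each position:
  Position 0: "ab" => no
  Position 1: "ba" => no
  Position 2: "aa" => no
  Position 3: "ab" => no
  Position 4: "bc" => no
  Position 5: "ca" => no
  Position 6: "ac" => MATCH
  Position 7: "cb" => no
  Position 8: "bb" => no
  Position 9: "ba" => no
  Position 10: "ab" => no
Total occurrences: 1

1


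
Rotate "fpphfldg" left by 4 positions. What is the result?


Input: "fpphfldg", rotate left by 4
First 4 characters: "fpph"
Remaining characters: "fldg"
Concatenate remaining + first: "fldg" + "fpph" = "fldgfpph"

fldgfpph


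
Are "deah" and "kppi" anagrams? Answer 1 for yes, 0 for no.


Strings: "deah", "kppi"
Sorted first:  adeh
Sorted second: ikpp
Differ at position 0: 'a' vs 'i' => not anagrams

0


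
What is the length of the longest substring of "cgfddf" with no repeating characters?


Input: "cgfddf"
Sliding window (track last position of each char):
  Position 0 ('c'): window [0,0] length 1 -- new best
  Position 1 ('g'): window [0,1] length 2 -- new best
  Position 2 ('f'): window [0,2] length 3 -- new best
  Position 3 ('d'): window [0,3] length 4 -- new best
  Position 4 ('d'): repeat (last at 3), move window start to 4
  Position 4 ('d'): window [4,4] length 1
  Position 5 ('f'): window [4,5] length 2
Longest substring with no repeats: "cgfd" with length 4

4


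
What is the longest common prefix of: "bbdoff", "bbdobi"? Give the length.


Words: bbdoff, bbdobi
  Position 0: all 'b' => match
  Position 1: all 'b' => match
  Position 2: all 'd' => match
  Position 3: all 'o' => match
  Position 4: ('f', 'b') => mismatch, stop
LCP = "bbdo" (length 4)

4


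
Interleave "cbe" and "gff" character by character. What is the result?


Interleaving "cbe" and "gff":
  Position 0: 'c' from first, 'g' from second => "cg"
  Position 1: 'b' from first, 'f' from second => "bf"
  Position 2: 'e' from first, 'f' from second => "ef"
Result: cgbfef

cgbfef


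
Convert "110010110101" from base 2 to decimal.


Input: "110010110101" in base 2
Positional expansion:
  Digit '1' (value 1) x 2^11 = 2048
  Digit '1' (value 1) x 2^10 = 1024
  Digit '0' (value 0) x 2^9 = 0
  Digit '0' (value 0) x 2^8 = 0
  Digit '1' (value 1) x 2^7 = 128
  Digit '0' (value 0) x 2^6 = 0
  Digit '1' (value 1) x 2^5 = 32
  Digit '1' (value 1) x 2^4 = 16
  Digit '0' (value 0) x 2^3 = 0
  Digit '1' (value 1) x 2^2 = 4
  Digit '0' (value 0) x 2^1 = 0
  Digit '1' (value 1) x 2^0 = 1
Sum = 3253

3253


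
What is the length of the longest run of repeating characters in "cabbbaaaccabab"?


Input: "cabbbaaaccabab"
Scanning for longest run:
  Position 1 ('a'): new char, reset run to 1
  Position 2 ('b'): new char, reset run to 1
  Position 3 ('b'): continues run of 'b', length=2
  Position 4 ('b'): continues run of 'b', length=3
  Position 5 ('a'): new char, reset run to 1
  Position 6 ('a'): continues run of 'a', length=2
  Position 7 ('a'): continues run of 'a', length=3
  Position 8 ('c'): new char, reset run to 1
  Position 9 ('c'): continues run of 'c', length=2
  Position 10 ('a'): new char, reset run to 1
  Position 11 ('b'): new char, reset run to 1
  Position 12 ('a'): new char, reset run to 1
  Position 13 ('b'): new char, reset run to 1
Longest run: 'b' with length 3

3


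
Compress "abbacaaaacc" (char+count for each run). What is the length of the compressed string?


Input: abbacaaaacc
Runs:
  'a' x 1 => "a1"
  'b' x 2 => "b2"
  'a' x 1 => "a1"
  'c' x 1 => "c1"
  'a' x 4 => "a4"
  'c' x 2 => "c2"
Compressed: "a1b2a1c1a4c2"
Compressed length: 12

12


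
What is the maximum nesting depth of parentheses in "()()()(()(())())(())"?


Input: "()()()(()(())())(())"
Tracking depth:
  Position 0 '(': depth becomes 1
  Position 1 ')': depth becomes 0
  Position 2 '(': depth becomes 1
  Position 3 ')': depth becomes 0
  Position 4 '(': depth becomes 1
  Position 5 ')': depth becomes 0
  Position 6 '(': depth becomes 1
  Position 7 '(': depth becomes 2
  Position 8 ')': depth becomes 1
  Position 9 '(': depth becomes 2
  Position 10 '(': depth becomes 3
  Position 11 ')': depth becomes 2
  Position 12 ')': depth becomes 1
  Position 13 '(': depth becomes 2
  Position 14 ')': depth becomes 1
  Position 15 ')': depth becomes 0
  Position 16 '(': depth becomes 1
  Position 17 '(': depth becomes 2
  Position 18 ')': depth becomes 1
  Position 19 ')': depth becomes 0
Maximum depth reached: 3

3


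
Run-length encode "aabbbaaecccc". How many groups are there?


Input: aabbbaaecccc
Scanning for consecutive runs:
  Group 1: 'a' x 2 (positions 0-1)
  Group 2: 'b' x 3 (positions 2-4)
  Group 3: 'a' x 2 (positions 5-6)
  Group 4: 'e' x 1 (positions 7-7)
  Group 5: 'c' x 4 (positions 8-11)
Total groups: 5

5


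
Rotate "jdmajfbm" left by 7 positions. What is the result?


Input: "jdmajfbm", rotate left by 7
First 7 characters: "jdmajfb"
Remaining characters: "m"
Concatenate remaining + first: "m" + "jdmajfb" = "mjdmajfb"

mjdmajfb


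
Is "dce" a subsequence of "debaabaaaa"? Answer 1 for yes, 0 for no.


Check if "dce" is a subsequence of "debaabaaaa"
Greedy scan:
  Position 0 ('d'): matches sub[0] = 'd'
  Position 1 ('e'): no match needed
  Position 2 ('b'): no match needed
  Position 3 ('a'): no match needed
  Position 4 ('a'): no match needed
  Position 5 ('b'): no match needed
  Position 6 ('a'): no match needed
  Position 7 ('a'): no match needed
  Position 8 ('a'): no match needed
  Position 9 ('a'): no match needed
Only matched 1/3 characters => not a subsequence

0


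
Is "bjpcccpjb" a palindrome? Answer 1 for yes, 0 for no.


Input: bjpcccpjb
Reversed: bjpcccpjb
  Compare pos 0 ('b') with pos 8 ('b'): match
  Compare pos 1 ('j') with pos 7 ('j'): match
  Compare pos 2 ('p') with pos 6 ('p'): match
  Compare pos 3 ('c') with pos 5 ('c'): match
Result: palindrome

1


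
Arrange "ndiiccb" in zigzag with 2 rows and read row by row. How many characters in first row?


Zigzag "ndiiccb" into 2 rows:
Placing characters:
  'n' => row 0
  'd' => row 1
  'i' => row 0
  'i' => row 1
  'c' => row 0
  'c' => row 1
  'b' => row 0
Rows:
  Row 0: "nicb"
  Row 1: "dic"
First row length: 4

4


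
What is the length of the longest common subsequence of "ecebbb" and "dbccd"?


LCS of "ecebbb" and "dbccd"
DP table:
           d    b    c    c    d
      0    0    0    0    0    0
  e   0    0    0    0    0    0
  c   0    0    0    1    1    1
  e   0    0    0    1    1    1
  b   0    0    1    1    1    1
  b   0    0    1    1    1    1
  b   0    0    1    1    1    1
LCS length = dp[6][5] = 1

1


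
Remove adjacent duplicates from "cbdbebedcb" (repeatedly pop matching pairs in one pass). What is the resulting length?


Input: cbdbebedcb
Stack-based adjacent duplicate removal:
  Read 'c': push. Stack: c
  Read 'b': push. Stack: cb
  Read 'd': push. Stack: cbd
  Read 'b': push. Stack: cbdb
  Read 'e': push. Stack: cbdbe
  Read 'b': push. Stack: cbdbeb
  Read 'e': push. Stack: cbdbebe
  Read 'd': push. Stack: cbdbebed
  Read 'c': push. Stack: cbdbebedc
  Read 'b': push. Stack: cbdbebedcb
Final stack: "cbdbebedcb" (length 10)

10


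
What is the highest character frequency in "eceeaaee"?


Input: eceeaaee
Character counts:
  'a': 2
  'c': 1
  'e': 5
Maximum frequency: 5

5


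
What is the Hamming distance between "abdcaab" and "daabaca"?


Comparing "abdcaab" and "daabaca" position by position:
  Position 0: 'a' vs 'd' => differ
  Position 1: 'b' vs 'a' => differ
  Position 2: 'd' vs 'a' => differ
  Position 3: 'c' vs 'b' => differ
  Position 4: 'a' vs 'a' => same
  Position 5: 'a' vs 'c' => differ
  Position 6: 'b' vs 'a' => differ
Total differences (Hamming distance): 6

6


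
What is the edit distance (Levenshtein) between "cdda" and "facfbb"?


Computing edit distance: "cdda" -> "facfbb"
DP table:
           f    a    c    f    b    b
      0    1    2    3    4    5    6
  c   1    1    2    2    3    4    5
  d   2    2    2    3    3    4    5
  d   3    3    3    3    4    4    5
  a   4    4    3    4    4    5    5
Edit distance = dp[4][6] = 5

5


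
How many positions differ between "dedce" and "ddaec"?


Comparing "dedce" and "ddaec" position by position:
  Position 0: 'd' vs 'd' => same
  Position 1: 'e' vs 'd' => DIFFER
  Position 2: 'd' vs 'a' => DIFFER
  Position 3: 'c' vs 'e' => DIFFER
  Position 4: 'e' vs 'c' => DIFFER
Positions that differ: 4

4


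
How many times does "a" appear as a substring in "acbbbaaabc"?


Searching for "a" in "acbbbaaabc"
Scanning each position:
  Position 0: "a" => MATCH
  Position 1: "c" => no
  Position 2: "b" => no
  Position 3: "b" => no
  Position 4: "b" => no
  Position 5: "a" => MATCH
  Position 6: "a" => MATCH
  Position 7: "a" => MATCH
  Position 8: "b" => no
  Position 9: "c" => no
Total occurrences: 4

4


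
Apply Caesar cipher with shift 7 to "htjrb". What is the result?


Caesar cipher: shift "htjrb" by 7
  'h' (pos 7) + 7 = pos 14 = 'o'
  't' (pos 19) + 7 = pos 0 = 'a'
  'j' (pos 9) + 7 = pos 16 = 'q'
  'r' (pos 17) + 7 = pos 24 = 'y'
  'b' (pos 1) + 7 = pos 8 = 'i'
Result: oaqyi

oaqyi


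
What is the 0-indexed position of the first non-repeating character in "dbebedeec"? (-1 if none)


Input: dbebedeec
Character frequencies:
  'b': 2
  'c': 1
  'd': 2
  'e': 4
Scanning left to right for freq == 1:
  Position 0 ('d'): freq=2, skip
  Position 1 ('b'): freq=2, skip
  Position 2 ('e'): freq=4, skip
  Position 3 ('b'): freq=2, skip
  Position 4 ('e'): freq=4, skip
  Position 5 ('d'): freq=2, skip
  Position 6 ('e'): freq=4, skip
  Position 7 ('e'): freq=4, skip
  Position 8 ('c'): unique! => answer = 8

8


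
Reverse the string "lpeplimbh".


Input: lpeplimbh
Reading characters right to left:
  Position 8: 'h'
  Position 7: 'b'
  Position 6: 'm'
  Position 5: 'i'
  Position 4: 'l'
  Position 3: 'p'
  Position 2: 'e'
  Position 1: 'p'
  Position 0: 'l'
Reversed: hbmilpepl

hbmilpepl


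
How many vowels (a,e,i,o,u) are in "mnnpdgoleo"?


Input: mnnpdgoleo
Checking each character:
  'm' at position 0: consonant
  'n' at position 1: consonant
  'n' at position 2: consonant
  'p' at position 3: consonant
  'd' at position 4: consonant
  'g' at position 5: consonant
  'o' at position 6: vowel (running total: 1)
  'l' at position 7: consonant
  'e' at position 8: vowel (running total: 2)
  'o' at position 9: vowel (running total: 3)
Total vowels: 3

3


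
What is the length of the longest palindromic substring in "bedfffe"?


Input: "bedfffe"
Checking substrings for palindromes:
  [3:6] "fff" (len 3) => palindrome
  [3:5] "ff" (len 2) => palindrome
  [4:6] "ff" (len 2) => palindrome
Longest palindromic substring: "fff" with length 3

3


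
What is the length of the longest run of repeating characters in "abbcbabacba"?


Input: "abbcbabacba"
Scanning for longest run:
  Position 1 ('b'): new char, reset run to 1
  Position 2 ('b'): continues run of 'b', length=2
  Position 3 ('c'): new char, reset run to 1
  Position 4 ('b'): new char, reset run to 1
  Position 5 ('a'): new char, reset run to 1
  Position 6 ('b'): new char, reset run to 1
  Position 7 ('a'): new char, reset run to 1
  Position 8 ('c'): new char, reset run to 1
  Position 9 ('b'): new char, reset run to 1
  Position 10 ('a'): new char, reset run to 1
Longest run: 'b' with length 2

2


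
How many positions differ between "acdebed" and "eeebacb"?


Comparing "acdebed" and "eeebacb" position by position:
  Position 0: 'a' vs 'e' => DIFFER
  Position 1: 'c' vs 'e' => DIFFER
  Position 2: 'd' vs 'e' => DIFFER
  Position 3: 'e' vs 'b' => DIFFER
  Position 4: 'b' vs 'a' => DIFFER
  Position 5: 'e' vs 'c' => DIFFER
  Position 6: 'd' vs 'b' => DIFFER
Positions that differ: 7

7


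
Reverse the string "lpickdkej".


Input: lpickdkej
Reading characters right to left:
  Position 8: 'j'
  Position 7: 'e'
  Position 6: 'k'
  Position 5: 'd'
  Position 4: 'k'
  Position 3: 'c'
  Position 2: 'i'
  Position 1: 'p'
  Position 0: 'l'
Reversed: jekdkcipl

jekdkcipl


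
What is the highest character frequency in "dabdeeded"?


Input: dabdeeded
Character counts:
  'a': 1
  'b': 1
  'd': 4
  'e': 3
Maximum frequency: 4

4


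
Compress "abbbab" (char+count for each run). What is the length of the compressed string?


Input: abbbab
Runs:
  'a' x 1 => "a1"
  'b' x 3 => "b3"
  'a' x 1 => "a1"
  'b' x 1 => "b1"
Compressed: "a1b3a1b1"
Compressed length: 8

8


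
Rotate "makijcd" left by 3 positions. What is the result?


Input: "makijcd", rotate left by 3
First 3 characters: "mak"
Remaining characters: "ijcd"
Concatenate remaining + first: "ijcd" + "mak" = "ijcdmak"

ijcdmak


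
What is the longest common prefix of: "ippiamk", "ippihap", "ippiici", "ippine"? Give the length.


Words: ippiamk, ippihap, ippiici, ippine
  Position 0: all 'i' => match
  Position 1: all 'p' => match
  Position 2: all 'p' => match
  Position 3: all 'i' => match
  Position 4: ('a', 'h', 'i', 'n') => mismatch, stop
LCP = "ippi" (length 4)

4


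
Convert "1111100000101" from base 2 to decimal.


Input: "1111100000101" in base 2
Positional expansion:
  Digit '1' (value 1) x 2^12 = 4096
  Digit '1' (value 1) x 2^11 = 2048
  Digit '1' (value 1) x 2^10 = 1024
  Digit '1' (value 1) x 2^9 = 512
  Digit '1' (value 1) x 2^8 = 256
  Digit '0' (value 0) x 2^7 = 0
  Digit '0' (value 0) x 2^6 = 0
  Digit '0' (value 0) x 2^5 = 0
  Digit '0' (value 0) x 2^4 = 0
  Digit '0' (value 0) x 2^3 = 0
  Digit '1' (value 1) x 2^2 = 4
  Digit '0' (value 0) x 2^1 = 0
  Digit '1' (value 1) x 2^0 = 1
Sum = 7941

7941


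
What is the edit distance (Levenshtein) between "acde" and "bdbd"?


Computing edit distance: "acde" -> "bdbd"
DP table:
           b    d    b    d
      0    1    2    3    4
  a   1    1    2    3    4
  c   2    2    2    3    4
  d   3    3    2    3    3
  e   4    4    3    3    4
Edit distance = dp[4][4] = 4

4


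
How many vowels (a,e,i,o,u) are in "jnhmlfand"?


Input: jnhmlfand
Checking each character:
  'j' at position 0: consonant
  'n' at position 1: consonant
  'h' at position 2: consonant
  'm' at position 3: consonant
  'l' at position 4: consonant
  'f' at position 5: consonant
  'a' at position 6: vowel (running total: 1)
  'n' at position 7: consonant
  'd' at position 8: consonant
Total vowels: 1

1


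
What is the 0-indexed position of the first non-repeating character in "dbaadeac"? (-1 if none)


Input: dbaadeac
Character frequencies:
  'a': 3
  'b': 1
  'c': 1
  'd': 2
  'e': 1
Scanning left to right for freq == 1:
  Position 0 ('d'): freq=2, skip
  Position 1 ('b'): unique! => answer = 1

1


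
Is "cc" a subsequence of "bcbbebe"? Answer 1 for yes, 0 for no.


Check if "cc" is a subsequence of "bcbbebe"
Greedy scan:
  Position 0 ('b'): no match needed
  Position 1 ('c'): matches sub[0] = 'c'
  Position 2 ('b'): no match needed
  Position 3 ('b'): no match needed
  Position 4 ('e'): no match needed
  Position 5 ('b'): no match needed
  Position 6 ('e'): no match needed
Only matched 1/2 characters => not a subsequence

0


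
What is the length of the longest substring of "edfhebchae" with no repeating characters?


Input: "edfhebchae"
Sliding window (track last position of each char):
  Position 0 ('e'): window [0,0] length 1 -- new best
  Position 1 ('d'): window [0,1] length 2 -- new best
  Position 2 ('f'): window [0,2] length 3 -- new best
  Position 3 ('h'): window [0,3] length 4 -- new best
  Position 4 ('e'): repeat (last at 0), move window start to 1
  Position 4 ('e'): window [1,4] length 4
  Position 5 ('b'): window [1,5] length 5 -- new best
  Position 6 ('c'): window [1,6] length 6 -- new best
  Position 7 ('h'): repeat (last at 3), move window start to 4
  Position 7 ('h'): window [4,7] length 4
  Position 8 ('a'): window [4,8] length 5
  Position 9 ('e'): repeat (last at 4), move window start to 5
  Position 9 ('e'): window [5,9] length 5
Longest substring with no repeats: "dfhebc" with length 6

6


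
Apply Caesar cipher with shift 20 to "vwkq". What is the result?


Caesar cipher: shift "vwkq" by 20
  'v' (pos 21) + 20 = pos 15 = 'p'
  'w' (pos 22) + 20 = pos 16 = 'q'
  'k' (pos 10) + 20 = pos 4 = 'e'
  'q' (pos 16) + 20 = pos 10 = 'k'
Result: pqek

pqek


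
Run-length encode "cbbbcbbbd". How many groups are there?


Input: cbbbcbbbd
Scanning for consecutive runs:
  Group 1: 'c' x 1 (positions 0-0)
  Group 2: 'b' x 3 (positions 1-3)
  Group 3: 'c' x 1 (positions 4-4)
  Group 4: 'b' x 3 (positions 5-7)
  Group 5: 'd' x 1 (positions 8-8)
Total groups: 5

5


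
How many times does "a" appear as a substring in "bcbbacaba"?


Searching for "a" in "bcbbacaba"
Scanning each position:
  Position 0: "b" => no
  Position 1: "c" => no
  Position 2: "b" => no
  Position 3: "b" => no
  Position 4: "a" => MATCH
  Position 5: "c" => no
  Position 6: "a" => MATCH
  Position 7: "b" => no
  Position 8: "a" => MATCH
Total occurrences: 3

3


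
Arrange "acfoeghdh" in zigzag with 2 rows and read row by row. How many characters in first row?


Zigzag "acfoeghdh" into 2 rows:
Placing characters:
  'a' => row 0
  'c' => row 1
  'f' => row 0
  'o' => row 1
  'e' => row 0
  'g' => row 1
  'h' => row 0
  'd' => row 1
  'h' => row 0
Rows:
  Row 0: "afehh"
  Row 1: "cogd"
First row length: 5

5


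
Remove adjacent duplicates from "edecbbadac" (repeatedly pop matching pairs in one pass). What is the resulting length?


Input: edecbbadac
Stack-based adjacent duplicate removal:
  Read 'e': push. Stack: e
  Read 'd': push. Stack: ed
  Read 'e': push. Stack: ede
  Read 'c': push. Stack: edec
  Read 'b': push. Stack: edecb
  Read 'b': matches stack top 'b' => pop. Stack: edec
  Read 'a': push. Stack: edeca
  Read 'd': push. Stack: edecad
  Read 'a': push. Stack: edecada
  Read 'c': push. Stack: edecadac
Final stack: "edecadac" (length 8)

8


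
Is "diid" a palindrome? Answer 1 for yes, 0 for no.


Input: diid
Reversed: diid
  Compare pos 0 ('d') with pos 3 ('d'): match
  Compare pos 1 ('i') with pos 2 ('i'): match
Result: palindrome

1


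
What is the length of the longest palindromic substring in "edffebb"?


Input: "edffebb"
Checking substrings for palindromes:
  [2:4] "ff" (len 2) => palindrome
  [5:7] "bb" (len 2) => palindrome
Longest palindromic substring: "ff" with length 2

2


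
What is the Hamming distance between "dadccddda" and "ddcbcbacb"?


Comparing "dadccddda" and "ddcbcbacb" position by position:
  Position 0: 'd' vs 'd' => same
  Position 1: 'a' vs 'd' => differ
  Position 2: 'd' vs 'c' => differ
  Position 3: 'c' vs 'b' => differ
  Position 4: 'c' vs 'c' => same
  Position 5: 'd' vs 'b' => differ
  Position 6: 'd' vs 'a' => differ
  Position 7: 'd' vs 'c' => differ
  Position 8: 'a' vs 'b' => differ
Total differences (Hamming distance): 7

7


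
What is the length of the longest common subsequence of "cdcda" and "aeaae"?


LCS of "cdcda" and "aeaae"
DP table:
           a    e    a    a    e
      0    0    0    0    0    0
  c   0    0    0    0    0    0
  d   0    0    0    0    0    0
  c   0    0    0    0    0    0
  d   0    0    0    0    0    0
  a   0    1    1    1    1    1
LCS length = dp[5][5] = 1

1


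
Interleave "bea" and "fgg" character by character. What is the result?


Interleaving "bea" and "fgg":
  Position 0: 'b' from first, 'f' from second => "bf"
  Position 1: 'e' from first, 'g' from second => "eg"
  Position 2: 'a' from first, 'g' from second => "ag"
Result: bfegag

bfegag


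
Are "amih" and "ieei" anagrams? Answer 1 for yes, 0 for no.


Strings: "amih", "ieei"
Sorted first:  ahim
Sorted second: eeii
Differ at position 0: 'a' vs 'e' => not anagrams

0


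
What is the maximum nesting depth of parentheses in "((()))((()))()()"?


Input: "((()))((()))()()"
Tracking depth:
  Position 0 '(': depth becomes 1
  Position 1 '(': depth becomes 2
  Position 2 '(': depth becomes 3
  Position 3 ')': depth becomes 2
  Position 4 ')': depth becomes 1
  Position 5 ')': depth becomes 0
  Position 6 '(': depth becomes 1
  Position 7 '(': depth becomes 2
  Position 8 '(': depth becomes 3
  Position 9 ')': depth becomes 2
  Position 10 ')': depth becomes 1
  Position 11 ')': depth becomes 0
  Position 12 '(': depth becomes 1
  Position 13 ')': depth becomes 0
  Position 14 '(': depth becomes 1
  Position 15 ')': depth becomes 0
Maximum depth reached: 3

3


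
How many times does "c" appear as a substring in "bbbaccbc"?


Searching for "c" in "bbbaccbc"
Scanning each position:
  Position 0: "b" => no
  Position 1: "b" => no
  Position 2: "b" => no
  Position 3: "a" => no
  Position 4: "c" => MATCH
  Position 5: "c" => MATCH
  Position 6: "b" => no
  Position 7: "c" => MATCH
Total occurrences: 3

3


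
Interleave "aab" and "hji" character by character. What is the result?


Interleaving "aab" and "hji":
  Position 0: 'a' from first, 'h' from second => "ah"
  Position 1: 'a' from first, 'j' from second => "aj"
  Position 2: 'b' from first, 'i' from second => "bi"
Result: ahajbi

ahajbi


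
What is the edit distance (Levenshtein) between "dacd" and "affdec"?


Computing edit distance: "dacd" -> "affdec"
DP table:
           a    f    f    d    e    c
      0    1    2    3    4    5    6
  d   1    1    2    3    3    4    5
  a   2    1    2    3    4    4    5
  c   3    2    2    3    4    5    4
  d   4    3    3    3    3    4    5
Edit distance = dp[4][6] = 5

5


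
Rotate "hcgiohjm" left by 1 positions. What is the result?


Input: "hcgiohjm", rotate left by 1
First 1 characters: "h"
Remaining characters: "cgiohjm"
Concatenate remaining + first: "cgiohjm" + "h" = "cgiohjmh"

cgiohjmh


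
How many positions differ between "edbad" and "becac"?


Comparing "edbad" and "becac" position by position:
  Position 0: 'e' vs 'b' => DIFFER
  Position 1: 'd' vs 'e' => DIFFER
  Position 2: 'b' vs 'c' => DIFFER
  Position 3: 'a' vs 'a' => same
  Position 4: 'd' vs 'c' => DIFFER
Positions that differ: 4

4


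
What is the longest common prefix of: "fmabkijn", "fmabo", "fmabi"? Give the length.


Words: fmabkijn, fmabo, fmabi
  Position 0: all 'f' => match
  Position 1: all 'm' => match
  Position 2: all 'a' => match
  Position 3: all 'b' => match
  Position 4: ('k', 'o', 'i') => mismatch, stop
LCP = "fmab" (length 4)

4


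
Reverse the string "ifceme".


Input: ifceme
Reading characters right to left:
  Position 5: 'e'
  Position 4: 'm'
  Position 3: 'e'
  Position 2: 'c'
  Position 1: 'f'
  Position 0: 'i'
Reversed: emecfi

emecfi


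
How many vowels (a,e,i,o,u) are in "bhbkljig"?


Input: bhbkljig
Checking each character:
  'b' at position 0: consonant
  'h' at position 1: consonant
  'b' at position 2: consonant
  'k' at position 3: consonant
  'l' at position 4: consonant
  'j' at position 5: consonant
  'i' at position 6: vowel (running total: 1)
  'g' at position 7: consonant
Total vowels: 1

1


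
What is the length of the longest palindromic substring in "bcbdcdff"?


Input: "bcbdcdff"
Checking substrings for palindromes:
  [0:3] "bcb" (len 3) => palindrome
  [3:6] "dcd" (len 3) => palindrome
  [6:8] "ff" (len 2) => palindrome
Longest palindromic substring: "bcb" with length 3

3


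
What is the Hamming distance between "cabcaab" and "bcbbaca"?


Comparing "cabcaab" and "bcbbaca" position by position:
  Position 0: 'c' vs 'b' => differ
  Position 1: 'a' vs 'c' => differ
  Position 2: 'b' vs 'b' => same
  Position 3: 'c' vs 'b' => differ
  Position 4: 'a' vs 'a' => same
  Position 5: 'a' vs 'c' => differ
  Position 6: 'b' vs 'a' => differ
Total differences (Hamming distance): 5

5


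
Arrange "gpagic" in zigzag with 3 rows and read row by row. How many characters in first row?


Zigzag "gpagic" into 3 rows:
Placing characters:
  'g' => row 0
  'p' => row 1
  'a' => row 2
  'g' => row 1
  'i' => row 0
  'c' => row 1
Rows:
  Row 0: "gi"
  Row 1: "pgc"
  Row 2: "a"
First row length: 2

2


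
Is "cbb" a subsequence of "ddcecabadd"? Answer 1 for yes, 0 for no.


Check if "cbb" is a subsequence of "ddcecabadd"
Greedy scan:
  Position 0 ('d'): no match needed
  Position 1 ('d'): no match needed
  Position 2 ('c'): matches sub[0] = 'c'
  Position 3 ('e'): no match needed
  Position 4 ('c'): no match needed
  Position 5 ('a'): no match needed
  Position 6 ('b'): matches sub[1] = 'b'
  Position 7 ('a'): no match needed
  Position 8 ('d'): no match needed
  Position 9 ('d'): no match needed
Only matched 2/3 characters => not a subsequence

0


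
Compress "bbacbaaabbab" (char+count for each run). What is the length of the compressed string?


Input: bbacbaaabbab
Runs:
  'b' x 2 => "b2"
  'a' x 1 => "a1"
  'c' x 1 => "c1"
  'b' x 1 => "b1"
  'a' x 3 => "a3"
  'b' x 2 => "b2"
  'a' x 1 => "a1"
  'b' x 1 => "b1"
Compressed: "b2a1c1b1a3b2a1b1"
Compressed length: 16

16


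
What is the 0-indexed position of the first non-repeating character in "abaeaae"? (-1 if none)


Input: abaeaae
Character frequencies:
  'a': 4
  'b': 1
  'e': 2
Scanning left to right for freq == 1:
  Position 0 ('a'): freq=4, skip
  Position 1 ('b'): unique! => answer = 1

1


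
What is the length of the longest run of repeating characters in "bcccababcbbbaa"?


Input: "bcccababcbbbaa"
Scanning for longest run:
  Position 1 ('c'): new char, reset run to 1
  Position 2 ('c'): continues run of 'c', length=2
  Position 3 ('c'): continues run of 'c', length=3
  Position 4 ('a'): new char, reset run to 1
  Position 5 ('b'): new char, reset run to 1
  Position 6 ('a'): new char, reset run to 1
  Position 7 ('b'): new char, reset run to 1
  Position 8 ('c'): new char, reset run to 1
  Position 9 ('b'): new char, reset run to 1
  Position 10 ('b'): continues run of 'b', length=2
  Position 11 ('b'): continues run of 'b', length=3
  Position 12 ('a'): new char, reset run to 1
  Position 13 ('a'): continues run of 'a', length=2
Longest run: 'c' with length 3

3


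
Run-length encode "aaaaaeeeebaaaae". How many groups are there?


Input: aaaaaeeeebaaaae
Scanning for consecutive runs:
  Group 1: 'a' x 5 (positions 0-4)
  Group 2: 'e' x 4 (positions 5-8)
  Group 3: 'b' x 1 (positions 9-9)
  Group 4: 'a' x 4 (positions 10-13)
  Group 5: 'e' x 1 (positions 14-14)
Total groups: 5

5


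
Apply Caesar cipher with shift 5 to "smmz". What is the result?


Caesar cipher: shift "smmz" by 5
  's' (pos 18) + 5 = pos 23 = 'x'
  'm' (pos 12) + 5 = pos 17 = 'r'
  'm' (pos 12) + 5 = pos 17 = 'r'
  'z' (pos 25) + 5 = pos 4 = 'e'
Result: xrre

xrre


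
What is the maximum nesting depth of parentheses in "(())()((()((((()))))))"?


Input: "(())()((()((((()))))))"
Tracking depth:
  Position 0 '(': depth becomes 1
  Position 1 '(': depth becomes 2
  Position 2 ')': depth becomes 1
  Position 3 ')': depth becomes 0
  Position 4 '(': depth becomes 1
  Position 5 ')': depth becomes 0
  Position 6 '(': depth becomes 1
  Position 7 '(': depth becomes 2
  Position 8 '(': depth becomes 3
  Position 9 ')': depth becomes 2
  Position 10 '(': depth becomes 3
  Position 11 '(': depth becomes 4
  Position 12 '(': depth becomes 5
  Position 13 '(': depth becomes 6
  Position 14 '(': depth becomes 7
  Position 15 ')': depth becomes 6
  Position 16 ')': depth becomes 5
  Position 17 ')': depth becomes 4
  Position 18 ')': depth becomes 3
  Position 19 ')': depth becomes 2
  Position 20 ')': depth becomes 1
  Position 21 ')': depth becomes 0
Maximum depth reached: 7

7


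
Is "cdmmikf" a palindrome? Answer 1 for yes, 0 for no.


Input: cdmmikf
Reversed: fkimmdc
  Compare pos 0 ('c') with pos 6 ('f'): MISMATCH
  Compare pos 1 ('d') with pos 5 ('k'): MISMATCH
  Compare pos 2 ('m') with pos 4 ('i'): MISMATCH
Result: not a palindrome

0


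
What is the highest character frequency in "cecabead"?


Input: cecabead
Character counts:
  'a': 2
  'b': 1
  'c': 2
  'd': 1
  'e': 2
Maximum frequency: 2

2


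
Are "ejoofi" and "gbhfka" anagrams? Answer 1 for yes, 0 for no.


Strings: "ejoofi", "gbhfka"
Sorted first:  efijoo
Sorted second: abfghk
Differ at position 0: 'e' vs 'a' => not anagrams

0


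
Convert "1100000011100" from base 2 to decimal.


Input: "1100000011100" in base 2
Positional expansion:
  Digit '1' (value 1) x 2^12 = 4096
  Digit '1' (value 1) x 2^11 = 2048
  Digit '0' (value 0) x 2^10 = 0
  Digit '0' (value 0) x 2^9 = 0
  Digit '0' (value 0) x 2^8 = 0
  Digit '0' (value 0) x 2^7 = 0
  Digit '0' (value 0) x 2^6 = 0
  Digit '0' (value 0) x 2^5 = 0
  Digit '1' (value 1) x 2^4 = 16
  Digit '1' (value 1) x 2^3 = 8
  Digit '1' (value 1) x 2^2 = 4
  Digit '0' (value 0) x 2^1 = 0
  Digit '0' (value 0) x 2^0 = 0
Sum = 6172

6172


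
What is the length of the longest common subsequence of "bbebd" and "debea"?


LCS of "bbebd" and "debea"
DP table:
           d    e    b    e    a
      0    0    0    0    0    0
  b   0    0    0    1    1    1
  b   0    0    0    1    1    1
  e   0    0    1    1    2    2
  b   0    0    1    2    2    2
  d   0    1    1    2    2    2
LCS length = dp[5][5] = 2

2


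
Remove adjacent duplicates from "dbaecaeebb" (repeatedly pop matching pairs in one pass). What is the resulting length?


Input: dbaecaeebb
Stack-based adjacent duplicate removal:
  Read 'd': push. Stack: d
  Read 'b': push. Stack: db
  Read 'a': push. Stack: dba
  Read 'e': push. Stack: dbae
  Read 'c': push. Stack: dbaec
  Read 'a': push. Stack: dbaeca
  Read 'e': push. Stack: dbaecae
  Read 'e': matches stack top 'e' => pop. Stack: dbaeca
  Read 'b': push. Stack: dbaecab
  Read 'b': matches stack top 'b' => pop. Stack: dbaeca
Final stack: "dbaeca" (length 6)

6


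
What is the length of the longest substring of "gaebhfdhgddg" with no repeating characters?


Input: "gaebhfdhgddg"
Sliding window (track last position of each char):
  Position 0 ('g'): window [0,0] length 1 -- new best
  Position 1 ('a'): window [0,1] length 2 -- new best
  Position 2 ('e'): window [0,2] length 3 -- new best
  Position 3 ('b'): window [0,3] length 4 -- new best
  Position 4 ('h'): window [0,4] length 5 -- new best
  Position 5 ('f'): window [0,5] length 6 -- new best
  Position 6 ('d'): window [0,6] length 7 -- new best
  Position 7 ('h'): repeat (last at 4), move window start to 5
  Position 7 ('h'): window [5,7] length 3
  Position 8 ('g'): window [5,8] length 4
  Position 9 ('d'): repeat (last at 6), move window start to 7
  Position 9 ('d'): window [7,9] length 3
  Position 10 ('d'): repeat (last at 9), move window start to 10
  Position 10 ('d'): window [10,10] length 1
  Position 11 ('g'): window [10,11] length 2
Longest substring with no repeats: "gaebhfd" with length 7

7
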